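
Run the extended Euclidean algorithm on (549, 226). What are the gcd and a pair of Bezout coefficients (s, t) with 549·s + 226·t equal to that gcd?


Euclidean algorithm on (549, 226) — divide until remainder is 0:
  549 = 2 · 226 + 97
  226 = 2 · 97 + 32
  97 = 3 · 32 + 1
  32 = 32 · 1 + 0
gcd(549, 226) = 1.
Track Bezout coefficients alongside the remainders: start with r₀ = 549 = a·1 + b·0 (s = 1, t = 0) and r₁ = 226 = a·0 + b·1 (s = 0, t = 1); each new remainder r_{k+1} = r_{k-1} − q_k·r_k inherits s_{k+1} = s_{k-1} − q_k·s_k, t_{k+1} = t_{k-1} − q_k·t_k, so r_k = a·s_k + b·t_k at every step:
  q = 2: r = 97, s = 1 − 2·0 = 1, t = 0 − 2·1 = -2  (check: 549·1 + 226·(-2) = 97)
  q = 2: r = 32, s = 0 − 2·1 = -2, t = 1 − 2·(-2) = 5  (check: 549·(-2) + 226·5 = 32)
  q = 3: r = 1, s = 1 − 3·(-2) = 7, t = -2 − 3·5 = -17  (check: 549·7 + 226·(-17) = 1)
The row with r = 1 (the gcd) gives the Bezout coefficients s = 7, t = -17.
Result: 549 · (7) + 226 · (-17) = 1.

gcd(549, 226) = 1; s = 7, t = -17 (check: 549·7 + 226·(-17) = 1).


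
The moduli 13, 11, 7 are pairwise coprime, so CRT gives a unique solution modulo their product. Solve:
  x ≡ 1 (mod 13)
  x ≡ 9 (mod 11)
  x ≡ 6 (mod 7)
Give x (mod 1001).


Moduli 13, 11, 7 are pairwise coprime; by CRT there is a unique solution modulo M = 13 · 11 · 7 = 1001.
Solve pairwise, accumulating the modulus:
  Start with x ≡ 1 (mod 13).
  Combine with x ≡ 9 (mod 11): since gcd(13, 11) = 1, we get a unique residue mod 143.
    Write x = 1 + 13·t and substitute into x ≡ 9 (mod 11): 13·t ≡ 9 − 1 = 8 (mod 11).
    Reduce coefficients mod 11: 2·t ≡ 8 (mod 11).
    The inverse of 2 mod 11 is 6 (since 2·6 = 12 = 1·11 + 1), so t ≡ 6·8 = 48 ≡ 4 (mod 11).
    Then x = 1 + 13·4 = 53, valid modulo lcm(13, 11) = 143: x ≡ 53 (mod 143).
  Combine with x ≡ 6 (mod 7): since gcd(143, 7) = 1, we get a unique residue mod 1001.
    Write x = 53 + 143·t and substitute into x ≡ 6 (mod 7): 143·t ≡ 6 − 53 = -47 (mod 7).
    Reduce coefficients mod 7: 3·t ≡ 2 (mod 7).
    The inverse of 3 mod 7 is 5 (since 3·5 = 15 = 2·7 + 1), so t ≡ 5·2 = 10 ≡ 3 (mod 7).
    Then x = 53 + 143·3 = 482, valid modulo lcm(143, 7) = 1001: x ≡ 482 (mod 1001).
Verify: 482 mod 13 = 1 ✓, 482 mod 11 = 9 ✓, 482 mod 7 = 6 ✓.

x ≡ 482 (mod 1001).


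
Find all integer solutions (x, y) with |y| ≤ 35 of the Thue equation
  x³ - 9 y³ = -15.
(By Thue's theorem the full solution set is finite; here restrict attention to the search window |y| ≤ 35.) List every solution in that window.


The equation is x³ - 9y³ = -15. For fixed y, x³ = 9·y³ − 15, so a solution requires the RHS to be a perfect cube.
Strategy: iterate y from -35 to 35, compute RHS = 9·y³ − 15, and check whether it is a (positive or negative) perfect cube.
Check small values of y:
  y = 0: RHS = -15 is not a perfect cube.
  y = 1: RHS = -6 is not a perfect cube.
  y = -1: RHS = -24 is not a perfect cube.
  y = 2: RHS = 57 is not a perfect cube.
  y = -2: RHS = -87 is not a perfect cube.
  y = 3: RHS = 228 is not a perfect cube.
  y = -3: RHS = -258 is not a perfect cube.
Continuing the search up to |y| = 35 finds no solutions either.
No (x, y) in the scanned range satisfies the equation.

No integer solutions with |y| ≤ 35.


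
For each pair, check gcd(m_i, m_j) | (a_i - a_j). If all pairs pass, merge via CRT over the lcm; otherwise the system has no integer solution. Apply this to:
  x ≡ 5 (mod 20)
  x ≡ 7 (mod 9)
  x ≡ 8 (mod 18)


Moduli 20, 9, 18 are not pairwise coprime, so CRT works modulo lcm(m_i) when all pairwise compatibility conditions hold.
Pairwise compatibility: gcd(m_i, m_j) must divide a_i - a_j for every pair.
Merge one congruence at a time:
  Start: x ≡ 5 (mod 20).
  Combine with x ≡ 7 (mod 9): gcd(20, 9) = 1; 7 - 5 = 2, which IS divisible by 1, so compatible.
    Write x = 5 + 20·t and substitute into x ≡ 7 (mod 9): 20·t ≡ 7 − 5 = 2 (mod 9).
    Reduce coefficients mod 9: 2·t ≡ 2 (mod 9).
    The inverse of 2 mod 9 is 5 (since 2·5 = 10 = 1·9 + 1), so t ≡ 5·2 = 10 ≡ 1 (mod 9).
    Then x = 5 + 20·1 = 25, valid modulo lcm(20, 9) = 180: x ≡ 25 (mod 180).
  Combine with x ≡ 8 (mod 18): gcd(180, 18) = 18, and 8 - 25 = -17 is NOT divisible by 18.
    ⇒ system is inconsistent (no integer solution).

No solution (the system is inconsistent).


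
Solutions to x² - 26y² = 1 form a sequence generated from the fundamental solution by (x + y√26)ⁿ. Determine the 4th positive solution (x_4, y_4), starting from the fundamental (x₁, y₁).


Step 1: Find the fundamental solution (x₁, y₁) of x² - 26y² = 1.
  Expand √26 as a continued fraction. a₀ = ⌊√26⌋ = 5; iterate m_{k+1} = d_k·a_k − m_k, d_{k+1} = (26 − m_{k+1}²)/d_k, a_{k+1} = ⌊(a₀ + m_{k+1})/d_{k+1}⌋ (starting m₀ = 0, d₀ = 1), with convergents p_k = a_k·p_{k-1} + p_{k-2}, q_k = a_k·q_{k-1} + q_{k-2} (p₋₁ = 1, q₋₁ = 0):
  k = 0: a₀ = 5; p₀/q₀ = 5/1; p₀² − 26·q₀² = 25 − 26 = -1.
  k = 1: m = 5, d = 1, a = ⌊(5 + 5)/1⌋ = 10; p/q = (10·5 + 1)/(10·1 + 0) = 51/10; p² − 26·q² = 2601 − 2600 = 1.
  The first convergent with p² − 26·q² = 1 gives the fundamental solution (x₁, y₁) = (51, 10).
Step 2: Apply the recurrence (x_{n+1}, y_{n+1}) = (x₁x_n + 26y₁y_n, x₁y_n + y₁x_n) repeatedly.
  From (x_1, y_1) = (51, 10): x_2 = 51·51 + 26·10·10 = 5201; y_2 = 51·10 + 10·51 = 1020.
  From (x_2, y_2) = (5201, 1020): x_3 = 51·5201 + 26·10·1020 = 530451; y_3 = 51·1020 + 10·5201 = 104030.
  From (x_3, y_3) = (530451, 104030): x_4 = 51·530451 + 26·10·104030 = 54100801; y_4 = 51·104030 + 10·530451 = 10610040.
Step 3: Verify x_4² - 26·y_4² = 2926896668841601 - 2926896668841600 = 1 (should be 1). ✓

(x_1, y_1) = (51, 10); (x_4, y_4) = (54100801, 10610040).


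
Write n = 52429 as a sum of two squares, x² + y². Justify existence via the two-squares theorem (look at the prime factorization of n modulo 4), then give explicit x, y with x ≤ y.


Step 1: Factor n = 52429 = 13 · 37 · 109.
Step 2: Check the mod-4 condition on each prime factor: 13 ≡ 1 (mod 4), exponent 1; 37 ≡ 1 (mod 4), exponent 1; 109 ≡ 1 (mod 4), exponent 1.
All primes ≡ 3 (mod 4) appear to even exponent (or don't appear), so by the two-squares theorem n IS expressible as a sum of two squares.
Step 3: Build a representation. Here n = 13 · 37 · 109 is a product of primes ≡ 1 (mod 4). Each prime p ≡ 1 (mod 4) is itself a sum of two squares; find a² by testing p − a² for a perfect square:
  13: 13 − 1² = 12, 13 − 2² = 9 = 3² ⇒ 13 = 2² + 3².
  37: 37 − 1² = 36 = 6² ⇒ 37 = 1² + 6².
  109: 109 − 1² = 108, 109 − 2² = 105, 109 − 3² = 100 = 10² ⇒ 109 = 3² + 10².
  Combine using the Brahmagupta–Fibonacci identity (a² + b²)(c² + d²) = (ac − bd)² + (ad + bc)² = (ac + bd)² + (ad − bc)²:
  13 · 37 = 481: from (2² + 3²)(1² + 6²), take (2·1 − 3·6, 2·6 + 3·1) = (2 − 18, 12 + 3) = (-16, 15); dropping signs (only squares matter) gives (16, 15); check 16² + 15² = 256 + 225 = 481 ✓.
  481 · 109 = 52429: from (16² + 15²)(3² + 10²), take (16·3 − 15·10, 16·10 + 15·3) = (48 − 150, 160 + 45) = (-102, 205); dropping signs (only squares matter) gives (102, 205); check 102² + 205² = 10404 + 42025 = 52429 ✓.
Step 4: Order so x ≤ y and verify: 102² + 205² = 10404 + 42025 = 52429 = n. ✓

n = 52429 = 102² + 205² (one valid representation with x ≤ y).


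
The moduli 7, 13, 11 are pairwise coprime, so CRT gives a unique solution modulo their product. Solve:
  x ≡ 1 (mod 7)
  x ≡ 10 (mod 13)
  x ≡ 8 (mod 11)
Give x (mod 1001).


Moduli 7, 13, 11 are pairwise coprime; by CRT there is a unique solution modulo M = 7 · 13 · 11 = 1001.
Solve pairwise, accumulating the modulus:
  Start with x ≡ 1 (mod 7).
  Combine with x ≡ 10 (mod 13): since gcd(7, 13) = 1, we get a unique residue mod 91.
    Write x = 1 + 7·t and substitute into x ≡ 10 (mod 13): 7·t ≡ 10 − 1 = 9 (mod 13).
    The inverse of 7 mod 13 is 2 (since 7·2 = 14 = 1·13 + 1), so t ≡ 2·9 = 18 ≡ 5 (mod 13).
    Then x = 1 + 7·5 = 36, valid modulo lcm(7, 13) = 91: x ≡ 36 (mod 91).
  Combine with x ≡ 8 (mod 11): since gcd(91, 11) = 1, we get a unique residue mod 1001.
    Write x = 36 + 91·t and substitute into x ≡ 8 (mod 11): 91·t ≡ 8 − 36 = -28 (mod 11).
    Reduce coefficients mod 11: 3·t ≡ 5 (mod 11).
    The inverse of 3 mod 11 is 4 (since 3·4 = 12 = 1·11 + 1), so t ≡ 4·5 = 20 ≡ 9 (mod 11).
    Then x = 36 + 91·9 = 855, valid modulo lcm(91, 11) = 1001: x ≡ 855 (mod 1001).
Verify: 855 mod 7 = 1 ✓, 855 mod 13 = 10 ✓, 855 mod 11 = 8 ✓.

x ≡ 855 (mod 1001).


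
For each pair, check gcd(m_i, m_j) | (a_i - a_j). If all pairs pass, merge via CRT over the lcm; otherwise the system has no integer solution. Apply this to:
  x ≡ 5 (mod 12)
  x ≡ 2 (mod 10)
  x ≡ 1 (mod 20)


Moduli 12, 10, 20 are not pairwise coprime, so CRT works modulo lcm(m_i) when all pairwise compatibility conditions hold.
Pairwise compatibility: gcd(m_i, m_j) must divide a_i - a_j for every pair.
Merge one congruence at a time:
  Start: x ≡ 5 (mod 12).
  Combine with x ≡ 2 (mod 10): gcd(12, 10) = 2, and 2 - 5 = -3 is NOT divisible by 2.
    ⇒ system is inconsistent (no integer solution).

No solution (the system is inconsistent).


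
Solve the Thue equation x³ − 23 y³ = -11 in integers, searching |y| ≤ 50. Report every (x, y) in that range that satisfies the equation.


The equation is x³ - 23y³ = -11. For fixed y, x³ = 23·y³ − 11, so a solution requires the RHS to be a perfect cube.
Strategy: iterate y from -50 to 50, compute RHS = 23·y³ − 11, and check whether it is a (positive or negative) perfect cube.
Check small values of y:
  y = 0: RHS = -11 is not a perfect cube.
  y = 1: RHS = 12 is not a perfect cube.
  y = -1: RHS = -34 is not a perfect cube.
  y = 2: RHS = 173 is not a perfect cube.
  y = -2: RHS = -195 is not a perfect cube.
  y = 3: RHS = 610 is not a perfect cube.
  y = -3: RHS = -632 is not a perfect cube.
Continuing the search up to |y| = 50 finds no solutions either.
No (x, y) in the scanned range satisfies the equation.

No integer solutions with |y| ≤ 50.


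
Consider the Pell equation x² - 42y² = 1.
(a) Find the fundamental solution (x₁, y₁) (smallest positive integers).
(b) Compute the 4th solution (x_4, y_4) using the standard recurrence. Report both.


Step 1: Find the fundamental solution (x₁, y₁) of x² - 42y² = 1.
  Expand √42 as a continued fraction. a₀ = ⌊√42⌋ = 6; iterate m_{k+1} = d_k·a_k − m_k, d_{k+1} = (42 − m_{k+1}²)/d_k, a_{k+1} = ⌊(a₀ + m_{k+1})/d_{k+1}⌋ (starting m₀ = 0, d₀ = 1), with convergents p_k = a_k·p_{k-1} + p_{k-2}, q_k = a_k·q_{k-1} + q_{k-2} (p₋₁ = 1, q₋₁ = 0):
  k = 0: a₀ = 6; p₀/q₀ = 6/1; p₀² − 42·q₀² = 36 − 42 = -6.
  k = 1: m = 6, d = 6, a = ⌊(6 + 6)/6⌋ = 2; p/q = (2·6 + 1)/(2·1 + 0) = 13/2; p² − 42·q² = 169 − 168 = 1.
  The first convergent with p² − 42·q² = 1 gives the fundamental solution (x₁, y₁) = (13, 2).
Step 2: Apply the recurrence (x_{n+1}, y_{n+1}) = (x₁x_n + 42y₁y_n, x₁y_n + y₁x_n) repeatedly.
  From (x_1, y_1) = (13, 2): x_2 = 13·13 + 42·2·2 = 337; y_2 = 13·2 + 2·13 = 52.
  From (x_2, y_2) = (337, 52): x_3 = 13·337 + 42·2·52 = 8749; y_3 = 13·52 + 2·337 = 1350.
  From (x_3, y_3) = (8749, 1350): x_4 = 13·8749 + 42·2·1350 = 227137; y_4 = 13·1350 + 2·8749 = 35048.
Step 3: Verify x_4² - 42·y_4² = 51591216769 - 51591216768 = 1 (should be 1). ✓

(x_1, y_1) = (13, 2); (x_4, y_4) = (227137, 35048).


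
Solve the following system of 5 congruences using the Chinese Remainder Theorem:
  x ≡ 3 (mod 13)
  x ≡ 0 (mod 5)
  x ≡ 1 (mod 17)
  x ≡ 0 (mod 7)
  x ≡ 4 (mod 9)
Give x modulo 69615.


Product of moduli M = 13 · 5 · 17 · 7 · 9 = 69615.
Merge one congruence at a time:
  Start: x ≡ 3 (mod 13).
  Combine with x ≡ 0 (mod 5); new modulus lcm = 65.
    Write x = 3 + 13·t and substitute into x ≡ 0 (mod 5): 13·t ≡ 0 − 3 = -3 (mod 5).
    Reduce coefficients mod 5: 3·t ≡ 2 (mod 5).
    The inverse of 3 mod 5 is 2 (since 3·2 = 6 = 1·5 + 1), so t ≡ 2·2 = 4 ≡ 4 (mod 5).
    Then x = 3 + 13·4 = 55, valid modulo lcm(13, 5) = 65: x ≡ 55 (mod 65).
  Combine with x ≡ 1 (mod 17); new modulus lcm = 1105.
    Write x = 55 + 65·t and substitute into x ≡ 1 (mod 17): 65·t ≡ 1 − 55 = -54 (mod 17).
    Reduce coefficients mod 17: 14·t ≡ 14 (mod 17).
    The inverse of 14 mod 17 is 11 (since 14·11 = 154 = 9·17 + 1), so t ≡ 11·14 = 154 ≡ 1 (mod 17).
    Then x = 55 + 65·1 = 120, valid modulo lcm(65, 17) = 1105: x ≡ 120 (mod 1105).
  Combine with x ≡ 0 (mod 7); new modulus lcm = 7735.
    Write x = 120 + 1105·t and substitute into x ≡ 0 (mod 7): 1105·t ≡ 0 − 120 = -120 (mod 7).
    Reduce coefficients mod 7: 6·t ≡ 6 (mod 7).
    The inverse of 6 mod 7 is 6 (since 6·6 = 36 = 5·7 + 1), so t ≡ 6·6 = 36 ≡ 1 (mod 7).
    Then x = 120 + 1105·1 = 1225, valid modulo lcm(1105, 7) = 7735: x ≡ 1225 (mod 7735).
  Combine with x ≡ 4 (mod 9); new modulus lcm = 69615.
    Write x = 1225 + 7735·t and substitute into x ≡ 4 (mod 9): 7735·t ≡ 4 − 1225 = -1221 (mod 9).
    Reduce coefficients mod 9: 4·t ≡ 3 (mod 9).
    The inverse of 4 mod 9 is 7 (since 4·7 = 28 = 3·9 + 1), so t ≡ 7·3 = 21 ≡ 3 (mod 9).
    Then x = 1225 + 7735·3 = 24430, valid modulo lcm(7735, 9) = 69615: x ≡ 24430 (mod 69615).
Verify against each original: 24430 mod 13 = 3, 24430 mod 5 = 0, 24430 mod 17 = 1, 24430 mod 7 = 0, 24430 mod 9 = 4.

x ≡ 24430 (mod 69615).


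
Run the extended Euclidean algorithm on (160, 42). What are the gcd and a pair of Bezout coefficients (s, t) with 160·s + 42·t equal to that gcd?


Euclidean algorithm on (160, 42) — divide until remainder is 0:
  160 = 3 · 42 + 34
  42 = 1 · 34 + 8
  34 = 4 · 8 + 2
  8 = 4 · 2 + 0
gcd(160, 42) = 2.
Track Bezout coefficients alongside the remainders: start with r₀ = 160 = a·1 + b·0 (s = 1, t = 0) and r₁ = 42 = a·0 + b·1 (s = 0, t = 1); each new remainder r_{k+1} = r_{k-1} − q_k·r_k inherits s_{k+1} = s_{k-1} − q_k·s_k, t_{k+1} = t_{k-1} − q_k·t_k, so r_k = a·s_k + b·t_k at every step:
  q = 3: r = 34, s = 1 − 3·0 = 1, t = 0 − 3·1 = -3  (check: 160·1 + 42·(-3) = 34)
  q = 1: r = 8, s = 0 − 1·1 = -1, t = 1 − 1·(-3) = 4  (check: 160·(-1) + 42·4 = 8)
  q = 4: r = 2, s = 1 − 4·(-1) = 5, t = -3 − 4·4 = -19  (check: 160·5 + 42·(-19) = 2)
The row with r = 2 (the gcd) gives the Bezout coefficients s = 5, t = -19.
Result: 160 · (5) + 42 · (-19) = 2.

gcd(160, 42) = 2; s = 5, t = -19 (check: 160·5 + 42·(-19) = 2).


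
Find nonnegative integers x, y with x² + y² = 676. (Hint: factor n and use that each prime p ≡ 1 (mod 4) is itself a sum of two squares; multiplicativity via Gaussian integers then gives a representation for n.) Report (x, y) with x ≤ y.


Step 1: Factor n = 676 = 2^2 · 13^2.
Step 2: Check the mod-4 condition on each prime factor: 2 = 2 (special); 13 ≡ 1 (mod 4), exponent 2.
All primes ≡ 3 (mod 4) appear to even exponent (or don't appear), so by the two-squares theorem n IS expressible as a sum of two squares.
Step 3: Build a representation. Group n = k² · m with k = 2 and m = 13 · 13 = 169 (a product of primes ≡ 1 (mod 4)); a representation of m scales to one of n via (k·x)² + (k·y)² = k²(x² + y²). Each prime p ≡ 1 (mod 4) is itself a sum of two squares; find a² by testing p − a² for a perfect square:
  13: 13 − 1² = 12, 13 − 2² = 9 = 3² ⇒ 13 = 2² + 3².
  Combine using the Brahmagupta–Fibonacci identity (a² + b²)(c² + d²) = (ac − bd)² + (ad + bc)² = (ac + bd)² + (ad − bc)²:
  13 · 13 = 169: from (2² + 3²)(2² + 3²), take (2·2 − 3·3, 2·3 + 3·2) = (4 − 9, 6 + 6) = (-5, 12); dropping signs (only squares matter) gives (5, 12); check 5² + 12² = 25 + 144 = 169 ✓.
  Scale by k = 2: (2·5, 2·12) = (10, 24).
Step 4: Order so x ≤ y and verify: 10² + 24² = 100 + 576 = 676 = n. ✓

n = 676 = 10² + 24² (one valid representation with x ≤ y).


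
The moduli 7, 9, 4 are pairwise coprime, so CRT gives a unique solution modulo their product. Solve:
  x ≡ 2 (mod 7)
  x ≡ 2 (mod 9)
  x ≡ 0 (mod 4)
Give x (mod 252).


Moduli 7, 9, 4 are pairwise coprime; by CRT there is a unique solution modulo M = 7 · 9 · 4 = 252.
Solve pairwise, accumulating the modulus:
  Start with x ≡ 2 (mod 7).
  Combine with x ≡ 2 (mod 9): since gcd(7, 9) = 1, we get a unique residue mod 63.
    Write x = 2 + 7·t and substitute into x ≡ 2 (mod 9): 7·t ≡ 2 − 2 = 0 (mod 9).
    The inverse of 7 mod 9 is 4 (since 7·4 = 28 = 3·9 + 1), so t ≡ 4·0 = 0 ≡ 0 (mod 9).
    Then x = 2 + 7·0 = 2, valid modulo lcm(7, 9) = 63: x ≡ 2 (mod 63).
  Combine with x ≡ 0 (mod 4): since gcd(63, 4) = 1, we get a unique residue mod 252.
    Write x = 2 + 63·t and substitute into x ≡ 0 (mod 4): 63·t ≡ 0 − 2 = -2 (mod 4).
    Reduce coefficients mod 4: 3·t ≡ 2 (mod 4).
    The inverse of 3 mod 4 is 3 (since 3·3 = 9 = 2·4 + 1), so t ≡ 3·2 = 6 ≡ 2 (mod 4).
    Then x = 2 + 63·2 = 128, valid modulo lcm(63, 4) = 252: x ≡ 128 (mod 252).
Verify: 128 mod 7 = 2 ✓, 128 mod 9 = 2 ✓, 128 mod 4 = 0 ✓.

x ≡ 128 (mod 252).


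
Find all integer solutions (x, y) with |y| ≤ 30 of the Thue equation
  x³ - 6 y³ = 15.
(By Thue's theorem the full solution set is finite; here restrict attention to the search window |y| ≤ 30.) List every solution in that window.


The equation is x³ - 6y³ = 15. For fixed y, x³ = 6·y³ + 15, so a solution requires the RHS to be a perfect cube.
Strategy: iterate y from -30 to 30, compute RHS = 6·y³ + 15, and check whether it is a (positive or negative) perfect cube.
Check small values of y:
  y = 0: RHS = 15 is not a perfect cube.
  y = 1: RHS = 21 is not a perfect cube.
  y = -1: RHS = 9 is not a perfect cube.
  y = 2: RHS = 63 is not a perfect cube.
  y = -2: RHS = -33 is not a perfect cube.
  y = 3: RHS = 177 is not a perfect cube.
  y = -3: RHS = -147 is not a perfect cube.
Continuing the search up to |y| = 30 finds no solutions either.
No (x, y) in the scanned range satisfies the equation.

No integer solutions with |y| ≤ 30.


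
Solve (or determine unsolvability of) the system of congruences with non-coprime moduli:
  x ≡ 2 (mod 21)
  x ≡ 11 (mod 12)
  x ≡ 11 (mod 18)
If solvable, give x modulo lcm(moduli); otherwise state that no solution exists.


Moduli 21, 12, 18 are not pairwise coprime, so CRT works modulo lcm(m_i) when all pairwise compatibility conditions hold.
Pairwise compatibility: gcd(m_i, m_j) must divide a_i - a_j for every pair.
Merge one congruence at a time:
  Start: x ≡ 2 (mod 21).
  Combine with x ≡ 11 (mod 12): gcd(21, 12) = 3; 11 - 2 = 9, which IS divisible by 3, so compatible.
    Write x = 2 + 21·t and substitute into x ≡ 11 (mod 12): 21·t ≡ 11 − 2 = 9 (mod 12).
    Divide the congruence (and modulus) by g = 3: 7·t ≡ 3 (mod 4).
    Reduce coefficients mod 4: 3·t ≡ 3 (mod 4).
    The inverse of 3 mod 4 is 3 (since 3·3 = 9 = 2·4 + 1), so t ≡ 3·3 = 9 ≡ 1 (mod 4).
    Then x = 2 + 21·1 = 23, valid modulo lcm(21, 12) = 84: x ≡ 23 (mod 84).
  Combine with x ≡ 11 (mod 18): gcd(84, 18) = 6; 11 - 23 = -12, which IS divisible by 6, so compatible.
    Write x = 23 + 84·t and substitute into x ≡ 11 (mod 18): 84·t ≡ 11 − 23 = -12 (mod 18).
    Divide the congruence (and modulus) by g = 6: 14·t ≡ -2 (mod 3).
    Reduce coefficients mod 3: 2·t ≡ 1 (mod 3).
    The inverse of 2 mod 3 is 2 (since 2·2 = 4 = 1·3 + 1), so t ≡ 2·1 = 2 ≡ 2 (mod 3).
    Then x = 23 + 84·2 = 191, valid modulo lcm(84, 18) = 252: x ≡ 191 (mod 252).
Verify: 191 mod 21 = 2, 191 mod 12 = 11, 191 mod 18 = 11.

x ≡ 191 (mod 252).


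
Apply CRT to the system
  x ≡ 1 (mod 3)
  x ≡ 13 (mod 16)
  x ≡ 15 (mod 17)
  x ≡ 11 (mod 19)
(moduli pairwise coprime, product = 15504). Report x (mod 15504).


Product of moduli M = 3 · 16 · 17 · 19 = 15504.
Merge one congruence at a time:
  Start: x ≡ 1 (mod 3).
  Combine with x ≡ 13 (mod 16); new modulus lcm = 48.
    Write x = 1 + 3·t and substitute into x ≡ 13 (mod 16): 3·t ≡ 13 − 1 = 12 (mod 16).
    The inverse of 3 mod 16 is 11 (since 3·11 = 33 = 2·16 + 1), so t ≡ 11·12 = 132 ≡ 4 (mod 16).
    Then x = 1 + 3·4 = 13, valid modulo lcm(3, 16) = 48: x ≡ 13 (mod 48).
  Combine with x ≡ 15 (mod 17); new modulus lcm = 816.
    Write x = 13 + 48·t and substitute into x ≡ 15 (mod 17): 48·t ≡ 15 − 13 = 2 (mod 17).
    Reduce coefficients mod 17: 14·t ≡ 2 (mod 17).
    The inverse of 14 mod 17 is 11 (since 14·11 = 154 = 9·17 + 1), so t ≡ 11·2 = 22 ≡ 5 (mod 17).
    Then x = 13 + 48·5 = 253, valid modulo lcm(48, 17) = 816: x ≡ 253 (mod 816).
  Combine with x ≡ 11 (mod 19); new modulus lcm = 15504.
    Write x = 253 + 816·t and substitute into x ≡ 11 (mod 19): 816·t ≡ 11 − 253 = -242 (mod 19).
    Reduce coefficients mod 19: 18·t ≡ 5 (mod 19).
    The inverse of 18 mod 19 is 18 (since 18·18 = 324 = 17·19 + 1), so t ≡ 18·5 = 90 ≡ 14 (mod 19).
    Then x = 253 + 816·14 = 11677, valid modulo lcm(816, 19) = 15504: x ≡ 11677 (mod 15504).
Verify against each original: 11677 mod 3 = 1, 11677 mod 16 = 13, 11677 mod 17 = 15, 11677 mod 19 = 11.

x ≡ 11677 (mod 15504).


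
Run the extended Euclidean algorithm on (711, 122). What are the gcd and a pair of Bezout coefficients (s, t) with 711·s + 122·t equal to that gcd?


Euclidean algorithm on (711, 122) — divide until remainder is 0:
  711 = 5 · 122 + 101
  122 = 1 · 101 + 21
  101 = 4 · 21 + 17
  21 = 1 · 17 + 4
  17 = 4 · 4 + 1
  4 = 4 · 1 + 0
gcd(711, 122) = 1.
Track Bezout coefficients alongside the remainders: start with r₀ = 711 = a·1 + b·0 (s = 1, t = 0) and r₁ = 122 = a·0 + b·1 (s = 0, t = 1); each new remainder r_{k+1} = r_{k-1} − q_k·r_k inherits s_{k+1} = s_{k-1} − q_k·s_k, t_{k+1} = t_{k-1} − q_k·t_k, so r_k = a·s_k + b·t_k at every step:
  q = 5: r = 101, s = 1 − 5·0 = 1, t = 0 − 5·1 = -5  (check: 711·1 + 122·(-5) = 101)
  q = 1: r = 21, s = 0 − 1·1 = -1, t = 1 − 1·(-5) = 6  (check: 711·(-1) + 122·6 = 21)
  q = 4: r = 17, s = 1 − 4·(-1) = 5, t = -5 − 4·6 = -29  (check: 711·5 + 122·(-29) = 17)
  q = 1: r = 4, s = -1 − 1·5 = -6, t = 6 − 1·(-29) = 35  (check: 711·(-6) + 122·35 = 4)
  q = 4: r = 1, s = 5 − 4·(-6) = 29, t = -29 − 4·35 = -169  (check: 711·29 + 122·(-169) = 1)
The row with r = 1 (the gcd) gives the Bezout coefficients s = 29, t = -169.
Result: 711 · (29) + 122 · (-169) = 1.

gcd(711, 122) = 1; s = 29, t = -169 (check: 711·29 + 122·(-169) = 1).


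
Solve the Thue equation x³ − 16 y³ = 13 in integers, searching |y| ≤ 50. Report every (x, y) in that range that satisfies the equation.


The equation is x³ - 16y³ = 13. For fixed y, x³ = 16·y³ + 13, so a solution requires the RHS to be a perfect cube.
Strategy: iterate y from -50 to 50, compute RHS = 16·y³ + 13, and check whether it is a (positive or negative) perfect cube.
Check small values of y:
  y = 0: RHS = 13 is not a perfect cube.
  y = 1: RHS = 29 is not a perfect cube.
  y = -1: RHS = -3 is not a perfect cube.
  y = 2: RHS = 141 is not a perfect cube.
  y = -2: RHS = -115 is not a perfect cube.
  y = 3: RHS = 445 is not a perfect cube.
  y = -3: RHS = -419 is not a perfect cube.
Continuing the search up to |y| = 50 finds no solutions either.
No (x, y) in the scanned range satisfies the equation.

No integer solutions with |y| ≤ 50.


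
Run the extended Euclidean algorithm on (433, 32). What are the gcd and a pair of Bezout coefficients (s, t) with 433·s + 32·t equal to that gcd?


Euclidean algorithm on (433, 32) — divide until remainder is 0:
  433 = 13 · 32 + 17
  32 = 1 · 17 + 15
  17 = 1 · 15 + 2
  15 = 7 · 2 + 1
  2 = 2 · 1 + 0
gcd(433, 32) = 1.
Track Bezout coefficients alongside the remainders: start with r₀ = 433 = a·1 + b·0 (s = 1, t = 0) and r₁ = 32 = a·0 + b·1 (s = 0, t = 1); each new remainder r_{k+1} = r_{k-1} − q_k·r_k inherits s_{k+1} = s_{k-1} − q_k·s_k, t_{k+1} = t_{k-1} − q_k·t_k, so r_k = a·s_k + b·t_k at every step:
  q = 13: r = 17, s = 1 − 13·0 = 1, t = 0 − 13·1 = -13  (check: 433·1 + 32·(-13) = 17)
  q = 1: r = 15, s = 0 − 1·1 = -1, t = 1 − 1·(-13) = 14  (check: 433·(-1) + 32·14 = 15)
  q = 1: r = 2, s = 1 − 1·(-1) = 2, t = -13 − 1·14 = -27  (check: 433·2 + 32·(-27) = 2)
  q = 7: r = 1, s = -1 − 7·2 = -15, t = 14 − 7·(-27) = 203  (check: 433·(-15) + 32·203 = 1)
The row with r = 1 (the gcd) gives the Bezout coefficients s = -15, t = 203.
Result: 433 · (-15) + 32 · (203) = 1.

gcd(433, 32) = 1; s = -15, t = 203 (check: 433·(-15) + 32·203 = 1).


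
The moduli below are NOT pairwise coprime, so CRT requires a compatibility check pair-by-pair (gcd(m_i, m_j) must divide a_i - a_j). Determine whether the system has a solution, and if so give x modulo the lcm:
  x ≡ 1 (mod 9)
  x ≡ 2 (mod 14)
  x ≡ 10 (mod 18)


Moduli 9, 14, 18 are not pairwise coprime, so CRT works modulo lcm(m_i) when all pairwise compatibility conditions hold.
Pairwise compatibility: gcd(m_i, m_j) must divide a_i - a_j for every pair.
Merge one congruence at a time:
  Start: x ≡ 1 (mod 9).
  Combine with x ≡ 2 (mod 14): gcd(9, 14) = 1; 2 - 1 = 1, which IS divisible by 1, so compatible.
    Write x = 1 + 9·t and substitute into x ≡ 2 (mod 14): 9·t ≡ 2 − 1 = 1 (mod 14).
    The inverse of 9 mod 14 is 11 (since 9·11 = 99 = 7·14 + 1), so t ≡ 11·1 = 11 ≡ 11 (mod 14).
    Then x = 1 + 9·11 = 100, valid modulo lcm(9, 14) = 126: x ≡ 100 (mod 126).
  Combine with x ≡ 10 (mod 18): gcd(126, 18) = 18; 10 - 100 = -90, which IS divisible by 18, so compatible.
    Write x = 100 + 126·t and substitute into x ≡ 10 (mod 18): 126·t ≡ 10 − 100 = -90 (mod 18).
    Divide the congruence (and modulus) by g = 18: 7·t ≡ -5 (mod 1).
    Modulo 1 every t works; take t = 0.
    Then x = 100 + 126·0 = 100, valid modulo lcm(126, 18) = 126: x ≡ 100 (mod 126).
Verify: 100 mod 9 = 1, 100 mod 14 = 2, 100 mod 18 = 10.

x ≡ 100 (mod 126).


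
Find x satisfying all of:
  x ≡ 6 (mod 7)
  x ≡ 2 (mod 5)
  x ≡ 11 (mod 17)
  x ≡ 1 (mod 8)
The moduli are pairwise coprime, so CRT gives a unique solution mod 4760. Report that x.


Product of moduli M = 7 · 5 · 17 · 8 = 4760.
Merge one congruence at a time:
  Start: x ≡ 6 (mod 7).
  Combine with x ≡ 2 (mod 5); new modulus lcm = 35.
    Write x = 6 + 7·t and substitute into x ≡ 2 (mod 5): 7·t ≡ 2 − 6 = -4 (mod 5).
    Reduce coefficients mod 5: 2·t ≡ 1 (mod 5).
    The inverse of 2 mod 5 is 3 (since 2·3 = 6 = 1·5 + 1), so t ≡ 3·1 = 3 ≡ 3 (mod 5).
    Then x = 6 + 7·3 = 27, valid modulo lcm(7, 5) = 35: x ≡ 27 (mod 35).
  Combine with x ≡ 11 (mod 17); new modulus lcm = 595.
    Write x = 27 + 35·t and substitute into x ≡ 11 (mod 17): 35·t ≡ 11 − 27 = -16 (mod 17).
    Reduce coefficients mod 17: 1·t ≡ 1 (mod 17).
    So t ≡ 1 (mod 17).
    Then x = 27 + 35·1 = 62, valid modulo lcm(35, 17) = 595: x ≡ 62 (mod 595).
  Combine with x ≡ 1 (mod 8); new modulus lcm = 4760.
    Write x = 62 + 595·t and substitute into x ≡ 1 (mod 8): 595·t ≡ 1 − 62 = -61 (mod 8).
    Reduce coefficients mod 8: 3·t ≡ 3 (mod 8).
    The inverse of 3 mod 8 is 3 (since 3·3 = 9 = 1·8 + 1), so t ≡ 3·3 = 9 ≡ 1 (mod 8).
    Then x = 62 + 595·1 = 657, valid modulo lcm(595, 8) = 4760: x ≡ 657 (mod 4760).
Verify against each original: 657 mod 7 = 6, 657 mod 5 = 2, 657 mod 17 = 11, 657 mod 8 = 1.

x ≡ 657 (mod 4760).


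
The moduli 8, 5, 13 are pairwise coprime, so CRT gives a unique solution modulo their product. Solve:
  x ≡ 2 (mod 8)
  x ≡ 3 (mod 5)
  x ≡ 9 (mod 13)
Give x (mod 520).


Moduli 8, 5, 13 are pairwise coprime; by CRT there is a unique solution modulo M = 8 · 5 · 13 = 520.
Solve pairwise, accumulating the modulus:
  Start with x ≡ 2 (mod 8).
  Combine with x ≡ 3 (mod 5): since gcd(8, 5) = 1, we get a unique residue mod 40.
    Write x = 2 + 8·t and substitute into x ≡ 3 (mod 5): 8·t ≡ 3 − 2 = 1 (mod 5).
    Reduce coefficients mod 5: 3·t ≡ 1 (mod 5).
    The inverse of 3 mod 5 is 2 (since 3·2 = 6 = 1·5 + 1), so t ≡ 2·1 = 2 ≡ 2 (mod 5).
    Then x = 2 + 8·2 = 18, valid modulo lcm(8, 5) = 40: x ≡ 18 (mod 40).
  Combine with x ≡ 9 (mod 13): since gcd(40, 13) = 1, we get a unique residue mod 520.
    Write x = 18 + 40·t and substitute into x ≡ 9 (mod 13): 40·t ≡ 9 − 18 = -9 (mod 13).
    Reduce coefficients mod 13: 1·t ≡ 4 (mod 13).
    So t ≡ 4 (mod 13).
    Then x = 18 + 40·4 = 178, valid modulo lcm(40, 13) = 520: x ≡ 178 (mod 520).
Verify: 178 mod 8 = 2 ✓, 178 mod 5 = 3 ✓, 178 mod 13 = 9 ✓.

x ≡ 178 (mod 520).


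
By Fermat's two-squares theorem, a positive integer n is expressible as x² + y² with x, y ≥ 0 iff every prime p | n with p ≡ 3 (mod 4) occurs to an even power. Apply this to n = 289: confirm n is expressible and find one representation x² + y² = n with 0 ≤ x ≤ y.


Step 1: Factor n = 289 = 17^2.
Step 2: Check the mod-4 condition on each prime factor: 17 ≡ 1 (mod 4), exponent 2.
All primes ≡ 3 (mod 4) appear to even exponent (or don't appear), so by the two-squares theorem n IS expressible as a sum of two squares.
Step 3: Build a representation. Here n = 17 · 17 is a product of primes ≡ 1 (mod 4). Each prime p ≡ 1 (mod 4) is itself a sum of two squares; find a² by testing p − a² for a perfect square:
  17: 17 − 1² = 16 = 4² ⇒ 17 = 1² + 4².
  Combine using the Brahmagupta–Fibonacci identity (a² + b²)(c² + d²) = (ac − bd)² + (ad + bc)² = (ac + bd)² + (ad − bc)²:
  17 · 17 = 289: from (1² + 4²)(1² + 4²), take (1·1 − 4·4, 1·4 + 4·1) = (1 − 16, 4 + 4) = (-15, 8); dropping signs (only squares matter) gives (15, 8); check 15² + 8² = 225 + 64 = 289 ✓.
Step 4: Order so x ≤ y and verify: 8² + 15² = 64 + 225 = 289 = n. ✓

n = 289 = 8² + 15² (one valid representation with x ≤ y).


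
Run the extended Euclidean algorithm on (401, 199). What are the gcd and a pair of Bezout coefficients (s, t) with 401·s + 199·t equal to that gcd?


Euclidean algorithm on (401, 199) — divide until remainder is 0:
  401 = 2 · 199 + 3
  199 = 66 · 3 + 1
  3 = 3 · 1 + 0
gcd(401, 199) = 1.
Track Bezout coefficients alongside the remainders: start with r₀ = 401 = a·1 + b·0 (s = 1, t = 0) and r₁ = 199 = a·0 + b·1 (s = 0, t = 1); each new remainder r_{k+1} = r_{k-1} − q_k·r_k inherits s_{k+1} = s_{k-1} − q_k·s_k, t_{k+1} = t_{k-1} − q_k·t_k, so r_k = a·s_k + b·t_k at every step:
  q = 2: r = 3, s = 1 − 2·0 = 1, t = 0 − 2·1 = -2  (check: 401·1 + 199·(-2) = 3)
  q = 66: r = 1, s = 0 − 66·1 = -66, t = 1 − 66·(-2) = 133  (check: 401·(-66) + 199·133 = 1)
The row with r = 1 (the gcd) gives the Bezout coefficients s = -66, t = 133.
Result: 401 · (-66) + 199 · (133) = 1.

gcd(401, 199) = 1; s = -66, t = 133 (check: 401·(-66) + 199·133 = 1).


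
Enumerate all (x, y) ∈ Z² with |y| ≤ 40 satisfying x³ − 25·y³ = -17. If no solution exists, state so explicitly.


The equation is x³ - 25y³ = -17. For fixed y, x³ = 25·y³ − 17, so a solution requires the RHS to be a perfect cube.
Strategy: iterate y from -40 to 40, compute RHS = 25·y³ − 17, and check whether it is a (positive or negative) perfect cube.
Check small values of y:
  y = 0: RHS = -17 is not a perfect cube.
  y = 1: RHS = 8 = (2)³ ⇒ x = 2 works.
  y = -1: RHS = -42 is not a perfect cube.
  y = 2: RHS = 183 is not a perfect cube.
  y = -2: RHS = -217 is not a perfect cube.
  y = 3: RHS = 658 is not a perfect cube.
  y = -3: RHS = -692 is not a perfect cube.
Continuing the search up to |y| = 40 finds no further solutions beyond those listed.
Collected solutions: (2, 1).

Solutions (with |y| ≤ 40): (2, 1).


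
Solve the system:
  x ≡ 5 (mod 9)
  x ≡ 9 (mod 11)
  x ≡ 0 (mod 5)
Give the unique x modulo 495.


Moduli 9, 11, 5 are pairwise coprime; by CRT there is a unique solution modulo M = 9 · 11 · 5 = 495.
Solve pairwise, accumulating the modulus:
  Start with x ≡ 5 (mod 9).
  Combine with x ≡ 9 (mod 11): since gcd(9, 11) = 1, we get a unique residue mod 99.
    Write x = 5 + 9·t and substitute into x ≡ 9 (mod 11): 9·t ≡ 9 − 5 = 4 (mod 11).
    The inverse of 9 mod 11 is 5 (since 9·5 = 45 = 4·11 + 1), so t ≡ 5·4 = 20 ≡ 9 (mod 11).
    Then x = 5 + 9·9 = 86, valid modulo lcm(9, 11) = 99: x ≡ 86 (mod 99).
  Combine with x ≡ 0 (mod 5): since gcd(99, 5) = 1, we get a unique residue mod 495.
    Write x = 86 + 99·t and substitute into x ≡ 0 (mod 5): 99·t ≡ 0 − 86 = -86 (mod 5).
    Reduce coefficients mod 5: 4·t ≡ 4 (mod 5).
    The inverse of 4 mod 5 is 4 (since 4·4 = 16 = 3·5 + 1), so t ≡ 4·4 = 16 ≡ 1 (mod 5).
    Then x = 86 + 99·1 = 185, valid modulo lcm(99, 5) = 495: x ≡ 185 (mod 495).
Verify: 185 mod 9 = 5 ✓, 185 mod 11 = 9 ✓, 185 mod 5 = 0 ✓.

x ≡ 185 (mod 495).


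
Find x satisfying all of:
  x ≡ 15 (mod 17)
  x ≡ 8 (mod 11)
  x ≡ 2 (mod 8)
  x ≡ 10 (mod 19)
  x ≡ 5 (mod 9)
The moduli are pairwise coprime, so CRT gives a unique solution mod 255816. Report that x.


Product of moduli M = 17 · 11 · 8 · 19 · 9 = 255816.
Merge one congruence at a time:
  Start: x ≡ 15 (mod 17).
  Combine with x ≡ 8 (mod 11); new modulus lcm = 187.
    Write x = 15 + 17·t and substitute into x ≡ 8 (mod 11): 17·t ≡ 8 − 15 = -7 (mod 11).
    Reduce coefficients mod 11: 6·t ≡ 4 (mod 11).
    The inverse of 6 mod 11 is 2 (since 6·2 = 12 = 1·11 + 1), so t ≡ 2·4 = 8 ≡ 8 (mod 11).
    Then x = 15 + 17·8 = 151, valid modulo lcm(17, 11) = 187: x ≡ 151 (mod 187).
  Combine with x ≡ 2 (mod 8); new modulus lcm = 1496.
    Write x = 151 + 187·t and substitute into x ≡ 2 (mod 8): 187·t ≡ 2 − 151 = -149 (mod 8).
    Reduce coefficients mod 8: 3·t ≡ 3 (mod 8).
    The inverse of 3 mod 8 is 3 (since 3·3 = 9 = 1·8 + 1), so t ≡ 3·3 = 9 ≡ 1 (mod 8).
    Then x = 151 + 187·1 = 338, valid modulo lcm(187, 8) = 1496: x ≡ 338 (mod 1496).
  Combine with x ≡ 10 (mod 19); new modulus lcm = 28424.
    Write x = 338 + 1496·t and substitute into x ≡ 10 (mod 19): 1496·t ≡ 10 − 338 = -328 (mod 19).
    Reduce coefficients mod 19: 14·t ≡ 14 (mod 19).
    The inverse of 14 mod 19 is 15 (since 14·15 = 210 = 11·19 + 1), so t ≡ 15·14 = 210 ≡ 1 (mod 19).
    Then x = 338 + 1496·1 = 1834, valid modulo lcm(1496, 19) = 28424: x ≡ 1834 (mod 28424).
  Combine with x ≡ 5 (mod 9); new modulus lcm = 255816.
    Write x = 1834 + 28424·t and substitute into x ≡ 5 (mod 9): 28424·t ≡ 5 − 1834 = -1829 (mod 9).
    Reduce coefficients mod 9: 2·t ≡ 7 (mod 9).
    The inverse of 2 mod 9 is 5 (since 2·5 = 10 = 1·9 + 1), so t ≡ 5·7 = 35 ≡ 8 (mod 9).
    Then x = 1834 + 28424·8 = 229226, valid modulo lcm(28424, 9) = 255816: x ≡ 229226 (mod 255816).
Verify against each original: 229226 mod 17 = 15, 229226 mod 11 = 8, 229226 mod 8 = 2, 229226 mod 19 = 10, 229226 mod 9 = 5.

x ≡ 229226 (mod 255816).


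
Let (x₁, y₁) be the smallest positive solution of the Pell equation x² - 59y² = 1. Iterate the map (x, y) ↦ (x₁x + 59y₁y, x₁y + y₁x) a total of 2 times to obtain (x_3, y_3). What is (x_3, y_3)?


Step 1: Find the fundamental solution (x₁, y₁) of x² - 59y² = 1.
  Expand √59 as a continued fraction. a₀ = ⌊√59⌋ = 7; iterate m_{k+1} = d_k·a_k − m_k, d_{k+1} = (59 − m_{k+1}²)/d_k, a_{k+1} = ⌊(a₀ + m_{k+1})/d_{k+1}⌋ (starting m₀ = 0, d₀ = 1), with convergents p_k = a_k·p_{k-1} + p_{k-2}, q_k = a_k·q_{k-1} + q_{k-2} (p₋₁ = 1, q₋₁ = 0):
  k = 0: a₀ = 7; p₀/q₀ = 7/1; p₀² − 59·q₀² = 49 − 59 = -10.
  k = 1: m = 7, d = 10, a = ⌊(7 + 7)/10⌋ = 1; p/q = (1·7 + 1)/(1·1 + 0) = 8/1; p² − 59·q² = 64 − 59 = 5.
  k = 2: m = 3, d = 5, a = ⌊(7 + 3)/5⌋ = 2; p/q = (2·8 + 7)/(2·1 + 1) = 23/3; p² − 59·q² = 529 − 531 = -2.
  k = 3: m = 7, d = 2, a = ⌊(7 + 7)/2⌋ = 7; p/q = (7·23 + 8)/(7·3 + 1) = 169/22; p² − 59·q² = 28561 − 28556 = 5.
  k = 4: m = 7, d = 5, a = ⌊(7 + 7)/5⌋ = 2; p/q = (2·169 + 23)/(2·22 + 3) = 361/47; p² − 59·q² = 130321 − 130331 = -10.
  k = 5: m = 3, d = 10, a = ⌊(7 + 3)/10⌋ = 1; p/q = (1·361 + 169)/(1·47 + 22) = 530/69; p² − 59·q² = 280900 − 280899 = 1.
  The first convergent with p² − 59·q² = 1 gives the fundamental solution (x₁, y₁) = (530, 69).
Step 2: Apply the recurrence (x_{n+1}, y_{n+1}) = (x₁x_n + 59y₁y_n, x₁y_n + y₁x_n) repeatedly.
  From (x_1, y_1) = (530, 69): x_2 = 530·530 + 59·69·69 = 561799; y_2 = 530·69 + 69·530 = 73140.
  From (x_2, y_2) = (561799, 73140): x_3 = 530·561799 + 59·69·73140 = 595506410; y_3 = 530·73140 + 69·561799 = 77528331.
Step 3: Verify x_3² - 59·y_3² = 354627884351088100 - 354627884351088099 = 1 (should be 1). ✓

(x_1, y_1) = (530, 69); (x_3, y_3) = (595506410, 77528331).


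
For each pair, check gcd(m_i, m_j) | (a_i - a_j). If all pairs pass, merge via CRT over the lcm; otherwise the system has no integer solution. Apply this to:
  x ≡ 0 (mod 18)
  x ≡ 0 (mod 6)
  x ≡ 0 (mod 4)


Moduli 18, 6, 4 are not pairwise coprime, so CRT works modulo lcm(m_i) when all pairwise compatibility conditions hold.
Pairwise compatibility: gcd(m_i, m_j) must divide a_i - a_j for every pair.
Merge one congruence at a time:
  Start: x ≡ 0 (mod 18).
  Combine with x ≡ 0 (mod 6): gcd(18, 6) = 6; 0 - 0 = 0, which IS divisible by 6, so compatible.
    Write x = 0 + 18·t and substitute into x ≡ 0 (mod 6): 18·t ≡ 0 − 0 = 0 (mod 6).
    Divide the congruence (and modulus) by g = 6: 3·t ≡ 0 (mod 1).
    Modulo 1 every t works; take t = 0.
    Then x = 0 + 18·0 = 0, valid modulo lcm(18, 6) = 18: x ≡ 0 (mod 18).
  Combine with x ≡ 0 (mod 4): gcd(18, 4) = 2; 0 - 0 = 0, which IS divisible by 2, so compatible.
    Write x = 0 + 18·t and substitute into x ≡ 0 (mod 4): 18·t ≡ 0 − 0 = 0 (mod 4).
    Divide the congruence (and modulus) by g = 2: 9·t ≡ 0 (mod 2).
    Reduce coefficients mod 2: 1·t ≡ 0 (mod 2).
    So t ≡ 0 (mod 2).
    Then x = 0 + 18·0 = 0, valid modulo lcm(18, 4) = 36: x ≡ 0 (mod 36).
Verify: 0 mod 18 = 0, 0 mod 6 = 0, 0 mod 4 = 0.

x ≡ 0 (mod 36).


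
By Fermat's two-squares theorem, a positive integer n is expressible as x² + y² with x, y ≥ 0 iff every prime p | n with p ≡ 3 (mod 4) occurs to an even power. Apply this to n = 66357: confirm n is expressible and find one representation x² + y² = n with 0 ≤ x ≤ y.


Step 1: Factor n = 66357 = 3^2 · 73 · 101.
Step 2: Check the mod-4 condition on each prime factor: 3 ≡ 3 (mod 4), exponent 2 (must be even); 73 ≡ 1 (mod 4), exponent 1; 101 ≡ 1 (mod 4), exponent 1.
All primes ≡ 3 (mod 4) appear to even exponent (or don't appear), so by the two-squares theorem n IS expressible as a sum of two squares.
Step 3: Build a representation. Group n = k² · m with k = 3 and m = 73 · 101 = 7373 (a product of primes ≡ 1 (mod 4)); a representation of m scales to one of n via (k·x)² + (k·y)² = k²(x² + y²). Each prime p ≡ 1 (mod 4) is itself a sum of two squares; find a² by testing p − a² for a perfect square:
  73: 73 − 1² = 72, 73 − 2² = 69, 73 − 3² = 64 = 8² ⇒ 73 = 3² + 8².
  101: 101 − 1² = 100 = 10² ⇒ 101 = 1² + 10².
  Combine using the Brahmagupta–Fibonacci identity (a² + b²)(c² + d²) = (ac − bd)² + (ad + bc)² = (ac + bd)² + (ad − bc)²:
  73 · 101 = 7373: from (3² + 8²)(1² + 10²), take (3·1 − 8·10, 3·10 + 8·1) = (3 − 80, 30 + 8) = (-77, 38); dropping signs (only squares matter) gives (77, 38); check 77² + 38² = 5929 + 1444 = 7373 ✓.
  Scale by k = 3: (3·77, 3·38) = (231, 114).
Step 4: Order so x ≤ y and verify: 114² + 231² = 12996 + 53361 = 66357 = n. ✓

n = 66357 = 114² + 231² (one valid representation with x ≤ y).


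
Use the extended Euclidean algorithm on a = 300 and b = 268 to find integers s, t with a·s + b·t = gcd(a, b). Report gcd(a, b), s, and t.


Euclidean algorithm on (300, 268) — divide until remainder is 0:
  300 = 1 · 268 + 32
  268 = 8 · 32 + 12
  32 = 2 · 12 + 8
  12 = 1 · 8 + 4
  8 = 2 · 4 + 0
gcd(300, 268) = 4.
Track Bezout coefficients alongside the remainders: start with r₀ = 300 = a·1 + b·0 (s = 1, t = 0) and r₁ = 268 = a·0 + b·1 (s = 0, t = 1); each new remainder r_{k+1} = r_{k-1} − q_k·r_k inherits s_{k+1} = s_{k-1} − q_k·s_k, t_{k+1} = t_{k-1} − q_k·t_k, so r_k = a·s_k + b·t_k at every step:
  q = 1: r = 32, s = 1 − 1·0 = 1, t = 0 − 1·1 = -1  (check: 300·1 + 268·(-1) = 32)
  q = 8: r = 12, s = 0 − 8·1 = -8, t = 1 − 8·(-1) = 9  (check: 300·(-8) + 268·9 = 12)
  q = 2: r = 8, s = 1 − 2·(-8) = 17, t = -1 − 2·9 = -19  (check: 300·17 + 268·(-19) = 8)
  q = 1: r = 4, s = -8 − 1·17 = -25, t = 9 − 1·(-19) = 28  (check: 300·(-25) + 268·28 = 4)
The row with r = 4 (the gcd) gives the Bezout coefficients s = -25, t = 28.
Result: 300 · (-25) + 268 · (28) = 4.

gcd(300, 268) = 4; s = -25, t = 28 (check: 300·(-25) + 268·28 = 4).
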